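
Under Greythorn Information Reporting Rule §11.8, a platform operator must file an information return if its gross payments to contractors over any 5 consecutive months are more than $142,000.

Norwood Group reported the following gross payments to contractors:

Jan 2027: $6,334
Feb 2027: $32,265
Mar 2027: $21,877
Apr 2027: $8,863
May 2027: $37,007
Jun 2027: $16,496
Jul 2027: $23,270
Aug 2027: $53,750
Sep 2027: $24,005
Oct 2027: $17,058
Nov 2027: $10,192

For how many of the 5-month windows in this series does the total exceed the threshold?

1

Jan 2027–May 2027: $6,334 + $32,265 + $21,877 + $8,863 + $37,007 = $106,346 (under)
Feb 2027–Jun 2027: $32,265 + $21,877 + $8,863 + $37,007 + $16,496 = $116,508 (under)
Mar 2027–Jul 2027: $21,877 + $8,863 + $37,007 + $16,496 + $23,270 = $107,513 (under)
Apr 2027–Aug 2027: $8,863 + $37,007 + $16,496 + $23,270 + $53,750 = $139,386 (under)
May 2027–Sep 2027: $37,007 + $16,496 + $23,270 + $53,750 + $24,005 = $154,528 (over)
Jun 2027–Oct 2027: $16,496 + $23,270 + $53,750 + $24,005 + $17,058 = $134,579 (under)
Jul 2027–Nov 2027: $23,270 + $53,750 + $24,005 + $17,058 + $10,192 = $128,275 (under)
1 window exceeds the threshold.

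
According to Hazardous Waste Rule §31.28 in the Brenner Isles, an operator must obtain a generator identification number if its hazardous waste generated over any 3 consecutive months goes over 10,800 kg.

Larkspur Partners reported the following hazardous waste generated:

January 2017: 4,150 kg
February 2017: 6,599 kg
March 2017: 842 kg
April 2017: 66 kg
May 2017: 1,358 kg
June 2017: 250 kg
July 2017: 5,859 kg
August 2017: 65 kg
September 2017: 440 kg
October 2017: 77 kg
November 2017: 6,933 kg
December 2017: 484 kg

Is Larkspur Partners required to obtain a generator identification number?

Yes

January 2017–March 2017: 4,150 kg + 6,599 kg + 842 kg = 11,591 kg (over)
February 2017–April 2017: 6,599 kg + 842 kg + 66 kg = 7,507 kg (under)
March 2017–May 2017: 842 kg + 66 kg + 1,358 kg = 2,266 kg (under)
April 2017–June 2017: 66 kg + 1,358 kg + 250 kg = 1,674 kg (under)
May 2017–July 2017: 1,358 kg + 250 kg + 5,859 kg = 7,467 kg (under)
June 2017–August 2017: 250 kg + 5,859 kg + 65 kg = 6,174 kg (under)
July 2017–September 2017: 5,859 kg + 65 kg + 440 kg = 6,364 kg (under)
August 2017–October 2017: 65 kg + 440 kg + 77 kg = 582 kg (under)
September 2017–November 2017: 440 kg + 77 kg + 6,933 kg = 7,450 kg (under)
October 2017–December 2017: 77 kg + 6,933 kg + 484 kg = 7,494 kg (under)
At least one window exceeds 10,800 kg.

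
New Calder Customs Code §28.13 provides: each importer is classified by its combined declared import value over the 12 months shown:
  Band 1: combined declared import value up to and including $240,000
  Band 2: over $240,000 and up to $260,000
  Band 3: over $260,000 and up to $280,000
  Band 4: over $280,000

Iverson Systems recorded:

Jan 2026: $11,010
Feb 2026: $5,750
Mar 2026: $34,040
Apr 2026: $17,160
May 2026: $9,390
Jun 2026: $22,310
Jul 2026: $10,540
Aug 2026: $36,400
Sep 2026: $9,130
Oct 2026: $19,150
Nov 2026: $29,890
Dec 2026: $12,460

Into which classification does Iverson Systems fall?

Combined declared import value: $11,010 + $5,750 + $34,040 + $17,160 + $9,390 + $22,310 + $10,540 + $36,400 + $9,130 + $19,150 + $29,890 + $12,460 = $217,230.
$217,230 ≤ $240,000, so Band 1 applies.

Band 1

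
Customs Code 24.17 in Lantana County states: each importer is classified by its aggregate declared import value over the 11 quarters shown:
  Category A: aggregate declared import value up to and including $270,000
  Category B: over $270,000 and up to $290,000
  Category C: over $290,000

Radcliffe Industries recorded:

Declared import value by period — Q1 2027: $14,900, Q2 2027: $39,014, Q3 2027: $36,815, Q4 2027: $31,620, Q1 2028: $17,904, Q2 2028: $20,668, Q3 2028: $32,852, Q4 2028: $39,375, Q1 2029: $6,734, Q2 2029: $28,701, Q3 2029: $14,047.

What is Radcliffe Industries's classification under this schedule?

Category B

Aggregate declared import value: $14,900 + $39,014 + $36,815 + $31,620 + $17,904 + $20,668 + $32,852 + $39,375 + $6,734 + $28,701 + $14,047 = $282,630.
$270,000 < $282,630 ≤ $290,000, so Category B applies.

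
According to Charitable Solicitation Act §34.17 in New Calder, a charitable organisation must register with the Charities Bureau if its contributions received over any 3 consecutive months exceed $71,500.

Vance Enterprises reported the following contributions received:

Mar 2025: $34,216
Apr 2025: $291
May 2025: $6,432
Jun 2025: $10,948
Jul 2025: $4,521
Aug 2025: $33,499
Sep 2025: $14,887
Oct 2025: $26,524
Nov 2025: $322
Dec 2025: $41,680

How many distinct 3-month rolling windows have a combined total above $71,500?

1

Mar 2025–May 2025: $34,216 + $291 + $6,432 = $40,939 (under)
Apr 2025–Jun 2025: $291 + $6,432 + $10,948 = $17,671 (under)
May 2025–Jul 2025: $6,432 + $10,948 + $4,521 = $21,901 (under)
Jun 2025–Aug 2025: $10,948 + $4,521 + $33,499 = $48,968 (under)
Jul 2025–Sep 2025: $4,521 + $33,499 + $14,887 = $52,907 (under)
Aug 2025–Oct 2025: $33,499 + $14,887 + $26,524 = $74,910 (over)
Sep 2025–Nov 2025: $14,887 + $26,524 + $322 = $41,733 (under)
Oct 2025–Dec 2025: $26,524 + $322 + $41,680 = $68,526 (under)
1 window exceeds the threshold.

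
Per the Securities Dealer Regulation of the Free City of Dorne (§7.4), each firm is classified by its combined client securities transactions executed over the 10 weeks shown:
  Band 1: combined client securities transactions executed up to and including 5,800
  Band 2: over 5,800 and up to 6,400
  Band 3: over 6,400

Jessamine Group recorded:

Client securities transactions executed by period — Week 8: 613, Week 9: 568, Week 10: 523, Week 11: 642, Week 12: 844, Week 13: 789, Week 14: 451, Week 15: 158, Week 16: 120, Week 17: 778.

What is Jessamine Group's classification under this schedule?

Band 1

Combined client securities transactions executed: 613 + 568 + 523 + 642 + 844 + 789 + 451 + 158 + 120 + 778 = 5,486.
5,486 ≤ 5,800, so Band 1 applies.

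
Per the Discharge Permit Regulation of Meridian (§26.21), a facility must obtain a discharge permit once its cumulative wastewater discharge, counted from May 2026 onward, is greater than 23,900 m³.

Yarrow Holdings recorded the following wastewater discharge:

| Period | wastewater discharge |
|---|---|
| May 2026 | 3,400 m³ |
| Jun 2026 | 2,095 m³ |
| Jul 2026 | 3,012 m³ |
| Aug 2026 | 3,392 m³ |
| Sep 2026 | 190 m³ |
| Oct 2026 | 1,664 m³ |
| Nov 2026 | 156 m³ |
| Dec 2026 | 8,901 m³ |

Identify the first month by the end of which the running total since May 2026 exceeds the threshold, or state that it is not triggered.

Not triggered

Through May 2026: 3,400 m³
Through Jun 2026: 5,495 m³
Through Jul 2026: 8,507 m³
Through Aug 2026: 11,899 m³
Through Sep 2026: 12,089 m³
Through Oct 2026: 13,753 m³
Through Nov 2026: 13,909 m³
Through Dec 2026: 22,810 m³
Final cumulative total 22,810 m³ ≤ 23,900 m³; the threshold is never exceeded.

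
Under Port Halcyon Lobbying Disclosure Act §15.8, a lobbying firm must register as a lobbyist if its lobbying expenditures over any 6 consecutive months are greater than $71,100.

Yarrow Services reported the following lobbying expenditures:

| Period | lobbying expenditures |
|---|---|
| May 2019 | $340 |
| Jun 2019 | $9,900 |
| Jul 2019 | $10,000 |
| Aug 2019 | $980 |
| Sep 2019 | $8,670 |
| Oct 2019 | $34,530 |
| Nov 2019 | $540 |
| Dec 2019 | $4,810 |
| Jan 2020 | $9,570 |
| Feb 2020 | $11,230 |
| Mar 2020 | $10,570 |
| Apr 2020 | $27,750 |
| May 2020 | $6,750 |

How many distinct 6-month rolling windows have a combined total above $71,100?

1

May 2019–Oct 2019: $340 + $9,900 + $10,000 + $980 + $8,670 + $34,530 = $64,420 (under)
Jun 2019–Nov 2019: $9,900 + $10,000 + $980 + $8,670 + $34,530 + $540 = $64,620 (under)
Jul 2019–Dec 2019: $10,000 + $980 + $8,670 + $34,530 + $540 + $4,810 = $59,530 (under)
Aug 2019–Jan 2020: $980 + $8,670 + $34,530 + $540 + $4,810 + $9,570 = $59,100 (under)
Sep 2019–Feb 2020: $8,670 + $34,530 + $540 + $4,810 + $9,570 + $11,230 = $69,350 (under)
Oct 2019–Mar 2020: $34,530 + $540 + $4,810 + $9,570 + $11,230 + $10,570 = $71,250 (over)
Nov 2019–Apr 2020: $540 + $4,810 + $9,570 + $11,230 + $10,570 + $27,750 = $64,470 (under)
Dec 2019–May 2020: $4,810 + $9,570 + $11,230 + $10,570 + $27,750 + $6,750 = $70,680 (under)
1 window exceeds the threshold.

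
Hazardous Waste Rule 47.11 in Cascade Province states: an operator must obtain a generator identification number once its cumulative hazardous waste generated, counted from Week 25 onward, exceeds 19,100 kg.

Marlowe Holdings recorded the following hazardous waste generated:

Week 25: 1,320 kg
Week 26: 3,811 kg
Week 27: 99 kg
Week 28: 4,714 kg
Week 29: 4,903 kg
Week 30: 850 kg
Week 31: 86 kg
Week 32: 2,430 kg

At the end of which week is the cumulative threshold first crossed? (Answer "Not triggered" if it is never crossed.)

Not triggered

Through Week 25: 1,320 kg
Through Week 26: 5,131 kg
Through Week 27: 5,230 kg
Through Week 28: 9,944 kg
Through Week 29: 14,847 kg
Through Week 30: 15,697 kg
Through Week 31: 15,783 kg
Through Week 32: 18,213 kg
Final cumulative total 18,213 kg ≤ 19,100 kg; the threshold is never exceeded.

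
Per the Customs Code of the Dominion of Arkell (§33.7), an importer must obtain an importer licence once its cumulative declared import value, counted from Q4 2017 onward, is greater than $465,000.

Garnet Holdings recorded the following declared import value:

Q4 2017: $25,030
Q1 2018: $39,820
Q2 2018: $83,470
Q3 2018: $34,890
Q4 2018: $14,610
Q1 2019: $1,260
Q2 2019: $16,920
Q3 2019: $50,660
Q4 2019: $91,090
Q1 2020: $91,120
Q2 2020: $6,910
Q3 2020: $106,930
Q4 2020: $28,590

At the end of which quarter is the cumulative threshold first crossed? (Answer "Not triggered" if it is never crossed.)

Q3 2020

Through Q4 2017: $25,030
Through Q1 2018: $64,850
Through Q2 2018: $148,320
Through Q3 2018: $183,210
Through Q4 2018: $197,820
Through Q1 2019: $199,080
Through Q2 2019: $216,000
Through Q3 2019: $266,660
Through Q4 2019: $357,750
Through Q1 2020: $448,870
Through Q2 2020: $455,780
Through Q3 2020: $562,710 ← exceeds threshold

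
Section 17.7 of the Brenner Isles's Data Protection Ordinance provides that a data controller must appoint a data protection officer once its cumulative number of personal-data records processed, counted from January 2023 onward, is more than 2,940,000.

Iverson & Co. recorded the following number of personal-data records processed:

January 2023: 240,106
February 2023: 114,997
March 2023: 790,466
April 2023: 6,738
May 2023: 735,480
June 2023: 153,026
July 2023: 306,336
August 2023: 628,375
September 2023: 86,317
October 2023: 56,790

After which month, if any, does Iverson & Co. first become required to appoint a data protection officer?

Through January 2023: 240,106
Through February 2023: 355,103
Through March 2023: 1,145,569
Through April 2023: 1,152,307
Through May 2023: 1,887,787
Through June 2023: 2,040,813
Through July 2023: 2,347,149
Through August 2023: 2,975,524 ← exceeds threshold

August 2023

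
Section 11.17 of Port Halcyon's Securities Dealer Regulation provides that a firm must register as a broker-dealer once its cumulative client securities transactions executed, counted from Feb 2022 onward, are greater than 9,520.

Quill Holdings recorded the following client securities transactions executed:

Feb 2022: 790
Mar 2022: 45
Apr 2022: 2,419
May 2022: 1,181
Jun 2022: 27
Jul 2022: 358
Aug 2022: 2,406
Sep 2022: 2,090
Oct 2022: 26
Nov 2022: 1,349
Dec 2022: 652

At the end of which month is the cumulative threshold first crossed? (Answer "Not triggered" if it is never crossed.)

Through Feb 2022: 790
Through Mar 2022: 835
Through Apr 2022: 3,254
Through May 2022: 4,435
Through Jun 2022: 4,462
Through Jul 2022: 4,820
Through Aug 2022: 7,226
Through Sep 2022: 9,316
Through Oct 2022: 9,342
Through Nov 2022: 10,691 ← exceeds threshold

Nov 2022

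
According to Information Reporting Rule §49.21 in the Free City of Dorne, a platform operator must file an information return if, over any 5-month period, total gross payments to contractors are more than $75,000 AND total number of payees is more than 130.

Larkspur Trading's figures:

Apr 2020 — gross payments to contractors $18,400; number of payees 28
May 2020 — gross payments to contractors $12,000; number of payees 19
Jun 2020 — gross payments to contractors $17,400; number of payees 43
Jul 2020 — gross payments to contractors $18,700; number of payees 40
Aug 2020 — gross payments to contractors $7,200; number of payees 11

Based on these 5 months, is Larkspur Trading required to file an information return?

Total gross payments to contractors: $18,400 + $12,000 + $17,400 + $18,700 + $7,200 = $73,700 (≤ $75,000).
Total number of payees: 28 + 19 + 43 + 40 + 11 = 141 (> 130).
The test is 'and': the rule requires both, and at least one is not exceeded.

No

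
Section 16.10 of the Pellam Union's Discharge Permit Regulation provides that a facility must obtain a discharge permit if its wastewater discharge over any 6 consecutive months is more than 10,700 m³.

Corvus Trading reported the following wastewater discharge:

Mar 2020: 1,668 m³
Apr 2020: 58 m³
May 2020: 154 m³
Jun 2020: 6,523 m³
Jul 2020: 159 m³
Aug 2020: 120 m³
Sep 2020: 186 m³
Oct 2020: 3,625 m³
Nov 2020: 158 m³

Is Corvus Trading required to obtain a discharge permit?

Yes

Mar 2020–Aug 2020: 1,668 m³ + 58 m³ + 154 m³ + 6,523 m³ + 159 m³ + 120 m³ = 8,682 m³ (under)
Apr 2020–Sep 2020: 58 m³ + 154 m³ + 6,523 m³ + 159 m³ + 120 m³ + 186 m³ = 7,200 m³ (under)
May 2020–Oct 2020: 154 m³ + 6,523 m³ + 159 m³ + 120 m³ + 186 m³ + 3,625 m³ = 10,767 m³ (over)
Jun 2020–Nov 2020: 6,523 m³ + 159 m³ + 120 m³ + 186 m³ + 3,625 m³ + 158 m³ = 10,771 m³ (over)
At least one window exceeds 10,700 m³.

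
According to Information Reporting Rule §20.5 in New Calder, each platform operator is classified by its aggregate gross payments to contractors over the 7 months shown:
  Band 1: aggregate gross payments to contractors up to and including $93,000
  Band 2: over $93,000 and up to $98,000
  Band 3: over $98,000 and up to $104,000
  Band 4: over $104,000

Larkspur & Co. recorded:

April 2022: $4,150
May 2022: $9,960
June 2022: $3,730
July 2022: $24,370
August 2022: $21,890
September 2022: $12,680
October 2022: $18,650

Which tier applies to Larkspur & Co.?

Aggregate gross payments to contractors: $4,150 + $9,960 + $3,730 + $24,370 + $21,890 + $12,680 + $18,650 = $95,430.
$93,000 < $95,430 ≤ $98,000, so Band 2 applies.

Band 2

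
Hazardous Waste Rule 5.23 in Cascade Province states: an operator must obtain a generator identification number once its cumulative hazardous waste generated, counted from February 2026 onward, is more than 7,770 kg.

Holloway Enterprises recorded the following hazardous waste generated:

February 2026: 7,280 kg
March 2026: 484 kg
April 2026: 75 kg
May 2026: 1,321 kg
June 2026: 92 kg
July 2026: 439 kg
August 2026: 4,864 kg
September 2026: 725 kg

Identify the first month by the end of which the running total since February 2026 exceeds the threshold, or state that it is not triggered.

April 2026

Through February 2026: 7,280 kg
Through March 2026: 7,764 kg
Through April 2026: 7,839 kg ← exceeds threshold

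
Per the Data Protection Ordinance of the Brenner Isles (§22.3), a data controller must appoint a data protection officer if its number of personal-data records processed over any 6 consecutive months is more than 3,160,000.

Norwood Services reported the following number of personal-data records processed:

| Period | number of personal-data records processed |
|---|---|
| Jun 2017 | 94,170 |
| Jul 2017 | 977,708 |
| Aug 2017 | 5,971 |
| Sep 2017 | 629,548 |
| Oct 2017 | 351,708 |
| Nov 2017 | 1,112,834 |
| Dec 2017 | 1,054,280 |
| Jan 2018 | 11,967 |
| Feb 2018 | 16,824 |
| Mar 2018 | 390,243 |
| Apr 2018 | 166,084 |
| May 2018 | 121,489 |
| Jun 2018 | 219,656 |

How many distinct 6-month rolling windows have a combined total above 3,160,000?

4

Jun 2017–Nov 2017: 94,170 + 977,708 + 5,971 + 629,548 + 351,708 + 1,112,834 = 3,171,939 (over)
Jul 2017–Dec 2017: 977,708 + 5,971 + 629,548 + 351,708 + 1,112,834 + 1,054,280 = 4,132,049 (over)
Aug 2017–Jan 2018: 5,971 + 629,548 + 351,708 + 1,112,834 + 1,054,280 + 11,967 = 3,166,308 (over)
Sep 2017–Feb 2018: 629,548 + 351,708 + 1,112,834 + 1,054,280 + 11,967 + 16,824 = 3,177,161 (over)
Oct 2017–Mar 2018: 351,708 + 1,112,834 + 1,054,280 + 11,967 + 16,824 + 390,243 = 2,937,856 (under)
Nov 2017–Apr 2018: 1,112,834 + 1,054,280 + 11,967 + 16,824 + 390,243 + 166,084 = 2,752,232 (under)
Dec 2017–May 2018: 1,054,280 + 11,967 + 16,824 + 390,243 + 166,084 + 121,489 = 1,760,887 (under)
Jan 2018–Jun 2018: 11,967 + 16,824 + 390,243 + 166,084 + 121,489 + 219,656 = 926,263 (under)
4 windows exceed the threshold.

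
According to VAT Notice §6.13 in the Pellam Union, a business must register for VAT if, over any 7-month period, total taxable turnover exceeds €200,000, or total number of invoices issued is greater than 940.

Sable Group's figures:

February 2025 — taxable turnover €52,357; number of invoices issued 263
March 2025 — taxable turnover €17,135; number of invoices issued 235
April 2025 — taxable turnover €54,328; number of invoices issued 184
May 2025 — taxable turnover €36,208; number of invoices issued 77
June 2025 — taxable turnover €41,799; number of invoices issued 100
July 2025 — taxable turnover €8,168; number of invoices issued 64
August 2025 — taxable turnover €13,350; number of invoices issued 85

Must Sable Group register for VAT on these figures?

Yes

Total taxable turnover: €52,357 + €17,135 + €54,328 + €36,208 + €41,799 + €8,168 + €13,350 = €223,345 (> €200,000).
Total number of invoices issued: 263 + 235 + 184 + 77 + 100 + 64 + 85 = 1,008 (> 940).
The test is 'or': at least one threshold is exceeded.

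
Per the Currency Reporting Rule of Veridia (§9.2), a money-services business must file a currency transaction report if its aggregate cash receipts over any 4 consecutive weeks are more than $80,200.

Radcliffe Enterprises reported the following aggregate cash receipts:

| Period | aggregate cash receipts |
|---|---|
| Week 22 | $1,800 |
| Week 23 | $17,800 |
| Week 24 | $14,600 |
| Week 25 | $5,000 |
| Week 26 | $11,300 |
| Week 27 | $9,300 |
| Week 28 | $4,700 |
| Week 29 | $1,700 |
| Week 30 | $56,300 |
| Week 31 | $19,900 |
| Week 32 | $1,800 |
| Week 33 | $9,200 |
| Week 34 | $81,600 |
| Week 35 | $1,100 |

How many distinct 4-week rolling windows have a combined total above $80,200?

Week 22–Week 25: $1,800 + $17,800 + $14,600 + $5,000 = $39,200 (under)
Week 23–Week 26: $17,800 + $14,600 + $5,000 + $11,300 = $48,700 (under)
Week 24–Week 27: $14,600 + $5,000 + $11,300 + $9,300 = $40,200 (under)
Week 25–Week 28: $5,000 + $11,300 + $9,300 + $4,700 = $30,300 (under)
Week 26–Week 29: $11,300 + $9,300 + $4,700 + $1,700 = $27,000 (under)
Week 27–Week 30: $9,300 + $4,700 + $1,700 + $56,300 = $72,000 (under)
Week 28–Week 31: $4,700 + $1,700 + $56,300 + $19,900 = $82,600 (over)
Week 29–Week 32: $1,700 + $56,300 + $19,900 + $1,800 = $79,700 (under)
Week 30–Week 33: $56,300 + $19,900 + $1,800 + $9,200 = $87,200 (over)
Week 31–Week 34: $19,900 + $1,800 + $9,200 + $81,600 = $112,500 (over)
Week 32–Week 35: $1,800 + $9,200 + $81,600 + $1,100 = $93,700 (over)
4 windows exceed the threshold.

4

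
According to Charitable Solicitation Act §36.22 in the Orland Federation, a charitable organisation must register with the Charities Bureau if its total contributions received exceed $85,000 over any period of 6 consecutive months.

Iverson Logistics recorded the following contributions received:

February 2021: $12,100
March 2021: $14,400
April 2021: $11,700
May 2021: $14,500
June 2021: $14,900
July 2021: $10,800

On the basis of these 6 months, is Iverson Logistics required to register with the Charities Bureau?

Total contributions received: $12,100 + $14,400 + $11,700 + $14,500 + $14,900 + $10,800 = $78,400.
$78,400 ≤ $85,000, so the threshold is not exceeded.

No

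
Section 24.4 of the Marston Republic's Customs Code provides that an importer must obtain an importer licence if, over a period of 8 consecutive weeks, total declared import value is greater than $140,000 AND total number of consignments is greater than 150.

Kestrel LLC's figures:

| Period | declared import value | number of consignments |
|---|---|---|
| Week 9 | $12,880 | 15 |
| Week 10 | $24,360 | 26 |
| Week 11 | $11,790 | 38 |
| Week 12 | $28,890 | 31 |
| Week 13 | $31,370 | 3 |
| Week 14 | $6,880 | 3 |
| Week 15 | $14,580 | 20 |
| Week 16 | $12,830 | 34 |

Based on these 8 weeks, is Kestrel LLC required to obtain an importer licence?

Yes

Total declared import value: $12,880 + $24,360 + $11,790 + $28,890 + $31,370 + $6,880 + $14,580 + $12,830 = $143,580 (> $140,000).
Total number of consignments: 15 + 26 + 38 + 31 + 3 + 3 + 20 + 34 = 170 (> 150).
The test is 'and': both thresholds are exceeded.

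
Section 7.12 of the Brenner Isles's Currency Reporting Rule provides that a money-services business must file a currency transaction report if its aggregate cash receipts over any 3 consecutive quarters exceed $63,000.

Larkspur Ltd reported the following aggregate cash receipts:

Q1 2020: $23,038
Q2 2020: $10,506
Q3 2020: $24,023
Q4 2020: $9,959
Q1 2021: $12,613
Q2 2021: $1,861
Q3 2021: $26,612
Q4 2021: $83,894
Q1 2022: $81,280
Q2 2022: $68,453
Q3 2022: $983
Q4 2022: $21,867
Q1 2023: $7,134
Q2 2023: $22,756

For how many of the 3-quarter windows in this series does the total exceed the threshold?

Q1 2020–Q3 2020: $23,038 + $10,506 + $24,023 = $57,567 (under)
Q2 2020–Q4 2020: $10,506 + $24,023 + $9,959 = $44,488 (under)
Q3 2020–Q1 2021: $24,023 + $9,959 + $12,613 = $46,595 (under)
Q4 2020–Q2 2021: $9,959 + $12,613 + $1,861 = $24,433 (under)
Q1 2021–Q3 2021: $12,613 + $1,861 + $26,612 = $41,086 (under)
Q2 2021–Q4 2021: $1,861 + $26,612 + $83,894 = $112,367 (over)
Q3 2021–Q1 2022: $26,612 + $83,894 + $81,280 = $191,786 (over)
Q4 2021–Q2 2022: $83,894 + $81,280 + $68,453 = $233,627 (over)
Q1 2022–Q3 2022: $81,280 + $68,453 + $983 = $150,716 (over)
Q2 2022–Q4 2022: $68,453 + $983 + $21,867 = $91,303 (over)
Q3 2022–Q1 2023: $983 + $21,867 + $7,134 = $29,984 (under)
Q4 2022–Q2 2023: $21,867 + $7,134 + $22,756 = $51,757 (under)
5 windows exceed the threshold.

5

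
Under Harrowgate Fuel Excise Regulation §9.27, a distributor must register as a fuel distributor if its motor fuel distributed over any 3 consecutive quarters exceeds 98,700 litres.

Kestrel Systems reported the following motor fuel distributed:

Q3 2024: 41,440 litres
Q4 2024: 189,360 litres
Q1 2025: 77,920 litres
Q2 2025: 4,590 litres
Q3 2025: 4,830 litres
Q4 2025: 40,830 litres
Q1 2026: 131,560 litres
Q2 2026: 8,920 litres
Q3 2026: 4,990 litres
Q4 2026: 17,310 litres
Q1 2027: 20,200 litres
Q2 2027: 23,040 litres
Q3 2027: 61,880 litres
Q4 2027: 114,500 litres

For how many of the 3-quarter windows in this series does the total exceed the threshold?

Q3 2024–Q1 2025: 41,440 litres + 189,360 litres + 77,920 litres = 308,720 litres (over)
Q4 2024–Q2 2025: 189,360 litres + 77,920 litres + 4,590 litres = 271,870 litres (over)
Q1 2025–Q3 2025: 77,920 litres + 4,590 litres + 4,830 litres = 87,340 litres (under)
Q2 2025–Q4 2025: 4,590 litres + 4,830 litres + 40,830 litres = 50,250 litres (under)
Q3 2025–Q1 2026: 4,830 litres + 40,830 litres + 131,560 litres = 177,220 litres (over)
Q4 2025–Q2 2026: 40,830 litres + 131,560 litres + 8,920 litres = 181,310 litres (over)
Q1 2026–Q3 2026: 131,560 litres + 8,920 litres + 4,990 litres = 145,470 litres (over)
Q2 2026–Q4 2026: 8,920 litres + 4,990 litres + 17,310 litres = 31,220 litres (under)
Q3 2026–Q1 2027: 4,990 litres + 17,310 litres + 20,200 litres = 42,500 litres (under)
Q4 2026–Q2 2027: 17,310 litres + 20,200 litres + 23,040 litres = 60,550 litres (under)
Q1 2027–Q3 2027: 20,200 litres + 23,040 litres + 61,880 litres = 105,120 litres (over)
Q2 2027–Q4 2027: 23,040 litres + 61,880 litres + 114,500 litres = 199,420 litres (over)
7 windows exceed the threshold.

7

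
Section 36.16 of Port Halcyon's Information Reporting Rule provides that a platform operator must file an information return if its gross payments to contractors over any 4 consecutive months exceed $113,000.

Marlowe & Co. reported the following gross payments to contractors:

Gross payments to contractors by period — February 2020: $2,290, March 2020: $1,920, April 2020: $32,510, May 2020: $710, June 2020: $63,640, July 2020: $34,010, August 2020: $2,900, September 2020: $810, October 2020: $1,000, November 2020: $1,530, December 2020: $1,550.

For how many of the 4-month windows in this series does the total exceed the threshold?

February 2020–May 2020: $2,290 + $1,920 + $32,510 + $710 = $37,430 (under)
March 2020–June 2020: $1,920 + $32,510 + $710 + $63,640 = $98,780 (under)
April 2020–July 2020: $32,510 + $710 + $63,640 + $34,010 = $130,870 (over)
May 2020–August 2020: $710 + $63,640 + $34,010 + $2,900 = $101,260 (under)
June 2020–September 2020: $63,640 + $34,010 + $2,900 + $810 = $101,360 (under)
July 2020–October 2020: $34,010 + $2,900 + $810 + $1,000 = $38,720 (under)
August 2020–November 2020: $2,900 + $810 + $1,000 + $1,530 = $6,240 (under)
September 2020–December 2020: $810 + $1,000 + $1,530 + $1,550 = $4,890 (under)
1 window exceeds the threshold.

1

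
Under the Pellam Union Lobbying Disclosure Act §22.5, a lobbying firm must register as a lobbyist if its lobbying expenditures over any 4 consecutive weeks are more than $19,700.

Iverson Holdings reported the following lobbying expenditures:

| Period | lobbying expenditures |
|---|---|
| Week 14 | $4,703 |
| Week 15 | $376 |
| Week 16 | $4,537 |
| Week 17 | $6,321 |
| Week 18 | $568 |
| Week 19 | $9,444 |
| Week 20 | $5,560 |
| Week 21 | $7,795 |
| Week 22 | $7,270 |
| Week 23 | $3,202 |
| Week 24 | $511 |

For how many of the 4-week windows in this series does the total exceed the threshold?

5

Week 14–Week 17: $4,703 + $376 + $4,537 + $6,321 = $15,937 (under)
Week 15–Week 18: $376 + $4,537 + $6,321 + $568 = $11,802 (under)
Week 16–Week 19: $4,537 + $6,321 + $568 + $9,444 = $20,870 (over)
Week 17–Week 20: $6,321 + $568 + $9,444 + $5,560 = $21,893 (over)
Week 18–Week 21: $568 + $9,444 + $5,560 + $7,795 = $23,367 (over)
Week 19–Week 22: $9,444 + $5,560 + $7,795 + $7,270 = $30,069 (over)
Week 20–Week 23: $5,560 + $7,795 + $7,270 + $3,202 = $23,827 (over)
Week 21–Week 24: $7,795 + $7,270 + $3,202 + $511 = $18,778 (under)
5 windows exceed the threshold.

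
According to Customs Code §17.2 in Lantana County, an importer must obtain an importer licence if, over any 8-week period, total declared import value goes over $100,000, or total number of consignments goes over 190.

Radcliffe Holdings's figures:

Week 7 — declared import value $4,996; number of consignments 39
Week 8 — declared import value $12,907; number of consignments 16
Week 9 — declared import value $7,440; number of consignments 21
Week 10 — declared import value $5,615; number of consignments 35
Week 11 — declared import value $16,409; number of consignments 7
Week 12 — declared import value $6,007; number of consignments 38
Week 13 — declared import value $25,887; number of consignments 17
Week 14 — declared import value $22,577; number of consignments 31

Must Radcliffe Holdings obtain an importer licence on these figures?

Total declared import value: $4,996 + $12,907 + $7,440 + $5,615 + $16,409 + $6,007 + $25,887 + $22,577 = $101,838 (> $100,000).
Total number of consignments: 39 + 16 + 21 + 35 + 7 + 38 + 17 + 31 = 204 (> 190).
The test is 'or': at least one threshold is exceeded.

Yes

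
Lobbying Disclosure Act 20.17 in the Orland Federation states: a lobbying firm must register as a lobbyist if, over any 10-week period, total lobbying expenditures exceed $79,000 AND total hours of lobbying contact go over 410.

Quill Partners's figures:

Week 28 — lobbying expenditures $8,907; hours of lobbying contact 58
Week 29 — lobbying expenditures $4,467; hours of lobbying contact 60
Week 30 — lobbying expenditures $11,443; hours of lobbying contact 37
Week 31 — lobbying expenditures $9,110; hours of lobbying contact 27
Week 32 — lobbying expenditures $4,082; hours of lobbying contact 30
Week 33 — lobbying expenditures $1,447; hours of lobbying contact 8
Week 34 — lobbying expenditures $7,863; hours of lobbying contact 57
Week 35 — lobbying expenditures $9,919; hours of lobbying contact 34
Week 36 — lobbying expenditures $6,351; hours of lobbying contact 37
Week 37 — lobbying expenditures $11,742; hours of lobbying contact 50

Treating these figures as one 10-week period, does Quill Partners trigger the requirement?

Total lobbying expenditures: $8,907 + $4,467 + $11,443 + $9,110 + $4,082 + $1,447 + $7,863 + $9,919 + $6,351 + $11,742 = $75,331 (≤ $79,000).
Total hours of lobbying contact: 58 + 60 + 37 + 27 + 30 + 8 + 57 + 34 + 37 + 50 = 398 (≤ 410).
The test is 'and': the rule requires both, and at least one is not exceeded.

No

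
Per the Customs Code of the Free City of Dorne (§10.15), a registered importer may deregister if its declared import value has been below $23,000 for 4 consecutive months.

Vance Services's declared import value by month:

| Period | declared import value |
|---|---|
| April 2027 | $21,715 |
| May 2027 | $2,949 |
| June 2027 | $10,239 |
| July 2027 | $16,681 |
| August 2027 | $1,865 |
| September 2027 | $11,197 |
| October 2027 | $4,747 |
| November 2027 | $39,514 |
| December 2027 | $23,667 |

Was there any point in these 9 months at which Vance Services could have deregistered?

Yes

Months below $23,000: April 2027, May 2027, June 2027, July 2027, August 2027, September 2027, October 2027.
Longest run of consecutive months below the threshold: 7.
7 ≥ 4, so Vance Services became eligible.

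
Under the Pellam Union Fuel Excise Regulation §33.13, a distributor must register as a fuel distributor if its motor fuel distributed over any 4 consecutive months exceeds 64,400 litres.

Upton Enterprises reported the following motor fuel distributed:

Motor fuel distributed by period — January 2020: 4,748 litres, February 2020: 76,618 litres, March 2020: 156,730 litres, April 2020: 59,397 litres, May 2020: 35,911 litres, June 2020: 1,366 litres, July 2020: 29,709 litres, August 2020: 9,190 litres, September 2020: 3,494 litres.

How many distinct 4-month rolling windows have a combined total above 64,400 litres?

5

January 2020–April 2020: 4,748 litres + 76,618 litres + 156,730 litres + 59,397 litres = 297,493 litres (over)
February 2020–May 2020: 76,618 litres + 156,730 litres + 59,397 litres + 35,911 litres = 328,656 litres (over)
March 2020–June 2020: 156,730 litres + 59,397 litres + 35,911 litres + 1,366 litres = 253,404 litres (over)
April 2020–July 2020: 59,397 litres + 35,911 litres + 1,366 litres + 29,709 litres = 126,383 litres (over)
May 2020–August 2020: 35,911 litres + 1,366 litres + 29,709 litres + 9,190 litres = 76,176 litres (over)
June 2020–September 2020: 1,366 litres + 29,709 litres + 9,190 litres + 3,494 litres = 43,759 litres (under)
5 windows exceed the threshold.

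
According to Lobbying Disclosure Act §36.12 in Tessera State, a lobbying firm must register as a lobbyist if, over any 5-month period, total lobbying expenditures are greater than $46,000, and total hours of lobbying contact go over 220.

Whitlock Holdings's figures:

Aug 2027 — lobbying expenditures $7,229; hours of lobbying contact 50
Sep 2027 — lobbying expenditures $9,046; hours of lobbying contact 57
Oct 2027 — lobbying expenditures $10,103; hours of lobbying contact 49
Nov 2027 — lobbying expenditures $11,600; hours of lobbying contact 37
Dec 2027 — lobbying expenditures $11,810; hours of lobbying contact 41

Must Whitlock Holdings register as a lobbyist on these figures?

Yes

Total lobbying expenditures: $7,229 + $9,046 + $10,103 + $11,600 + $11,810 = $49,788 (> $46,000).
Total hours of lobbying contact: 50 + 57 + 49 + 37 + 41 = 234 (> 220).
The test is 'and': both thresholds are exceeded.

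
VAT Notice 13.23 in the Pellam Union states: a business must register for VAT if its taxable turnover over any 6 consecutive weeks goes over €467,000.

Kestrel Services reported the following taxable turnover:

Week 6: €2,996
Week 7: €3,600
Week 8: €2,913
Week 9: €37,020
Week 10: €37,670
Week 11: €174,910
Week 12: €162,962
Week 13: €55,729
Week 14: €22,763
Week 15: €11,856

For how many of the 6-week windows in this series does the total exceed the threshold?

2

Week 6–Week 11: €2,996 + €3,600 + €2,913 + €37,020 + €37,670 + €174,910 = €259,109 (under)
Week 7–Week 12: €3,600 + €2,913 + €37,020 + €37,670 + €174,910 + €162,962 = €419,075 (under)
Week 8–Week 13: €2,913 + €37,020 + €37,670 + €174,910 + €162,962 + €55,729 = €471,204 (over)
Week 9–Week 14: €37,020 + €37,670 + €174,910 + €162,962 + €55,729 + €22,763 = €491,054 (over)
Week 10–Week 15: €37,670 + €174,910 + €162,962 + €55,729 + €22,763 + €11,856 = €465,890 (under)
2 windows exceed the threshold.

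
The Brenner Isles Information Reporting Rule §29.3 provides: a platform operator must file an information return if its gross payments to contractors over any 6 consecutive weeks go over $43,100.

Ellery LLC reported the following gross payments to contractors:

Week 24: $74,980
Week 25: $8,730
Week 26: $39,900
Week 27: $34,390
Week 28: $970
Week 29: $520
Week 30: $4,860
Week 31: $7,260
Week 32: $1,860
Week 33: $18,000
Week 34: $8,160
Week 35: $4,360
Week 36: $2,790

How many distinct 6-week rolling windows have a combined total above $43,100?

Week 24–Week 29: $74,980 + $8,730 + $39,900 + $34,390 + $970 + $520 = $159,490 (over)
Week 25–Week 30: $8,730 + $39,900 + $34,390 + $970 + $520 + $4,860 = $89,370 (over)
Week 26–Week 31: $39,900 + $34,390 + $970 + $520 + $4,860 + $7,260 = $87,900 (over)
Week 27–Week 32: $34,390 + $970 + $520 + $4,860 + $7,260 + $1,860 = $49,860 (over)
Week 28–Week 33: $970 + $520 + $4,860 + $7,260 + $1,860 + $18,000 = $33,470 (under)
Week 29–Week 34: $520 + $4,860 + $7,260 + $1,860 + $18,000 + $8,160 = $40,660 (under)
Week 30–Week 35: $4,860 + $7,260 + $1,860 + $18,000 + $8,160 + $4,360 = $44,500 (over)
Week 31–Week 36: $7,260 + $1,860 + $18,000 + $8,160 + $4,360 + $2,790 = $42,430 (under)
5 windows exceed the threshold.

5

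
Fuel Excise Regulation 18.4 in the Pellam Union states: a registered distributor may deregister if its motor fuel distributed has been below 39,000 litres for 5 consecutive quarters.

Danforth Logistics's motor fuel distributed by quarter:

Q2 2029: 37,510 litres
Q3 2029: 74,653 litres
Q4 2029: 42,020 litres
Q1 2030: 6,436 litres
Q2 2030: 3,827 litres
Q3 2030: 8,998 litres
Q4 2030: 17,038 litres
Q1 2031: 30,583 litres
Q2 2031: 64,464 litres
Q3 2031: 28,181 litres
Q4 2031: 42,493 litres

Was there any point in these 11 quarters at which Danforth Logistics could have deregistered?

Quarters below 39,000 litres: Q2 2029, Q1 2030, Q2 2030, Q3 2030, Q4 2030, Q1 2031, Q3 2031.
Longest run of consecutive quarters below the threshold: 5.
5 ≥ 5, so Danforth Logistics became eligible.

Yes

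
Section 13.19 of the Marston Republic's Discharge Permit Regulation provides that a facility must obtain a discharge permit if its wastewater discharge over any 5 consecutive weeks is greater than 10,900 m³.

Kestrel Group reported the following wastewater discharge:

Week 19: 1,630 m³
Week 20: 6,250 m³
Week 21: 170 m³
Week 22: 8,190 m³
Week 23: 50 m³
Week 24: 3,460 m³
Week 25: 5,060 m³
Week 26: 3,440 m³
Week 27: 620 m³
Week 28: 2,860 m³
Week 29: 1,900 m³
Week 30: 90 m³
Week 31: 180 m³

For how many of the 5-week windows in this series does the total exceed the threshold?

7

Week 19–Week 23: 1,630 m³ + 6,250 m³ + 170 m³ + 8,190 m³ + 50 m³ = 16,290 m³ (over)
Week 20–Week 24: 6,250 m³ + 170 m³ + 8,190 m³ + 50 m³ + 3,460 m³ = 18,120 m³ (over)
Week 21–Week 25: 170 m³ + 8,190 m³ + 50 m³ + 3,460 m³ + 5,060 m³ = 16,930 m³ (over)
Week 22–Week 26: 8,190 m³ + 50 m³ + 3,460 m³ + 5,060 m³ + 3,440 m³ = 20,200 m³ (over)
Week 23–Week 27: 50 m³ + 3,460 m³ + 5,060 m³ + 3,440 m³ + 620 m³ = 12,630 m³ (over)
Week 24–Week 28: 3,460 m³ + 5,060 m³ + 3,440 m³ + 620 m³ + 2,860 m³ = 15,440 m³ (over)
Week 25–Week 29: 5,060 m³ + 3,440 m³ + 620 m³ + 2,860 m³ + 1,900 m³ = 13,880 m³ (over)
Week 26–Week 30: 3,440 m³ + 620 m³ + 2,860 m³ + 1,900 m³ + 90 m³ = 8,910 m³ (under)
Week 27–Week 31: 620 m³ + 2,860 m³ + 1,900 m³ + 90 m³ + 180 m³ = 5,650 m³ (under)
7 windows exceed the threshold.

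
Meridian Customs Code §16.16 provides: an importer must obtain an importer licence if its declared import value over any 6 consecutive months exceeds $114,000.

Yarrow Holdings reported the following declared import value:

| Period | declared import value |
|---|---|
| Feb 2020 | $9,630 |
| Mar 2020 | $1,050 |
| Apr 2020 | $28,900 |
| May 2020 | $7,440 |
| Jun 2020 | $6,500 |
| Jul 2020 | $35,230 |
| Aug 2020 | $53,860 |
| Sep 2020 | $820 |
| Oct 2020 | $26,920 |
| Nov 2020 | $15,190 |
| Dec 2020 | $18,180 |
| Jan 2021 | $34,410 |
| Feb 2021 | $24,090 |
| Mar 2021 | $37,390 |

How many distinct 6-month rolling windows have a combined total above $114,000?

Feb 2020–Jul 2020: $9,630 + $1,050 + $28,900 + $7,440 + $6,500 + $35,230 = $88,750 (under)
Mar 2020–Aug 2020: $1,050 + $28,900 + $7,440 + $6,500 + $35,230 + $53,860 = $132,980 (over)
Apr 2020–Sep 2020: $28,900 + $7,440 + $6,500 + $35,230 + $53,860 + $820 = $132,750 (over)
May 2020–Oct 2020: $7,440 + $6,500 + $35,230 + $53,860 + $820 + $26,920 = $130,770 (over)
Jun 2020–Nov 2020: $6,500 + $35,230 + $53,860 + $820 + $26,920 + $15,190 = $138,520 (over)
Jul 2020–Dec 2020: $35,230 + $53,860 + $820 + $26,920 + $15,190 + $18,180 = $150,200 (over)
Aug 2020–Jan 2021: $53,860 + $820 + $26,920 + $15,190 + $18,180 + $34,410 = $149,380 (over)
Sep 2020–Feb 2021: $820 + $26,920 + $15,190 + $18,180 + $34,410 + $24,090 = $119,610 (over)
Oct 2020–Mar 2021: $26,920 + $15,190 + $18,180 + $34,410 + $24,090 + $37,390 = $156,180 (over)
8 windows exceed the threshold.

8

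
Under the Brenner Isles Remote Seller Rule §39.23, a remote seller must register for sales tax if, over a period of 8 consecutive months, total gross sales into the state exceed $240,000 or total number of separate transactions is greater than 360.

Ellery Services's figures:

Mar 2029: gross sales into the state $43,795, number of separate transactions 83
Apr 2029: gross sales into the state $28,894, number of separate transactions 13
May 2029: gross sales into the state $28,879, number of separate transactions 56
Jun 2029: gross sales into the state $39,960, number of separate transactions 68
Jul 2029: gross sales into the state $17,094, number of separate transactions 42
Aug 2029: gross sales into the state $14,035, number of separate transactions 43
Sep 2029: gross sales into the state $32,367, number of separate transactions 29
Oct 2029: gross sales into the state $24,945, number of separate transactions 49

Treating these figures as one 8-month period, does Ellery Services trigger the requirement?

Yes

Total gross sales into the state: $43,795 + $28,894 + $28,879 + $39,960 + $17,094 + $14,035 + $32,367 + $24,945 = $229,969 (≤ $240,000).
Total number of separate transactions: 83 + 13 + 56 + 68 + 42 + 43 + 29 + 49 = 383 (> 360).
The test is 'or': at least one threshold is exceeded.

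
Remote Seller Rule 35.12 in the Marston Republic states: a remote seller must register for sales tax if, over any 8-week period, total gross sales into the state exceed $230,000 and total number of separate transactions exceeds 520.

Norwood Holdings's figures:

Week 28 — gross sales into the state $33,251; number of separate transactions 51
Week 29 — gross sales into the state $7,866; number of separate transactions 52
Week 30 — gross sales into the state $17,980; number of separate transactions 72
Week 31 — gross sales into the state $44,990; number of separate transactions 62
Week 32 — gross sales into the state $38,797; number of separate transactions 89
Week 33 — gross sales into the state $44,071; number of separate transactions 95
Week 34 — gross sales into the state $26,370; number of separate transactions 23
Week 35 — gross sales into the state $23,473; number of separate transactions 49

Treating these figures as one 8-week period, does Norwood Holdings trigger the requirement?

Total gross sales into the state: $33,251 + $7,866 + $17,980 + $44,990 + $38,797 + $44,071 + $26,370 + $23,473 = $236,798 (> $230,000).
Total number of separate transactions: 51 + 52 + 72 + 62 + 89 + 95 + 23 + 49 = 493 (≤ 520).
The test is 'and': the rule requires both, and at least one is not exceeded.

No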